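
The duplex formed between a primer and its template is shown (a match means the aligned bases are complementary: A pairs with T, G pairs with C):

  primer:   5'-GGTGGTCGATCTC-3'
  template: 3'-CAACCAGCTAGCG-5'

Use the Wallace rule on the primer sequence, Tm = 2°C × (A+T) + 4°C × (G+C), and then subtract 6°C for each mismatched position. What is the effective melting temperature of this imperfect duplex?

Primer base counts: A=1, T=4, G=5, C=3 → A+T=5, G+C=8
Perfect-match Tm = 2(5) + 4(8) = 10 + 32 = 42°C
Mismatches (positions where the bases are not complementary): 2 (at positions 2, 12)
Effective Tm = 42 − 2×6 = 42 − 12 = 30°C

30°C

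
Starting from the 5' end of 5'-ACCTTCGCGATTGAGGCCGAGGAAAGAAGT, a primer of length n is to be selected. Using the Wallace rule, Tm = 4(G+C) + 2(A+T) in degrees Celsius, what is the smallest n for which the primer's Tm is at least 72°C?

n = 22

First 21 bases: ACCTTCGCGATTGAGGCCGAG → Tm = 68°C (< 72°C)
First 22 bases: ACCTTCGCGATTGAGGCCGAGG → Tm = 72°C (≥ 72°C)
Since every base adds ≥2°C, Tm only increases with n, so the threshold is first crossed at n = 22.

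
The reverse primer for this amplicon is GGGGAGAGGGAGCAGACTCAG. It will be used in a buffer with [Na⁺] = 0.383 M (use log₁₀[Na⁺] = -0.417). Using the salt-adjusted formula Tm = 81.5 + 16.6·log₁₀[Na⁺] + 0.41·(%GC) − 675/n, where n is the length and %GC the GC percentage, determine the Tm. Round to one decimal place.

Length n = 21. Base counts: G=11, C=3, A=6, T=1
G+C = 14, so %GC = 14/21 × 100 = 66.667%
Salt term: 16.6 × (-0.417) = -6.922
GC term: 0.41 × 66.667 = 27.333; length term: −675/21 = −32.143
Tm = 81.5 + (-6.922) + 27.333 − 32.143 = 69.768 → 69.8°C

69.8°C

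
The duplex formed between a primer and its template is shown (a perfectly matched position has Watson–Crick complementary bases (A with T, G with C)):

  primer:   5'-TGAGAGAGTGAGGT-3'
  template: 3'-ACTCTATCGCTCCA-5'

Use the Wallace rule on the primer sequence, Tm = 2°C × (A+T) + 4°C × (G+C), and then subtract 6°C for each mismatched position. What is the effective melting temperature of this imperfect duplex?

30°C

Primer base counts: A=4, T=3, G=7, C=0 → A+T=7, G+C=7
Perfect-match Tm = 2(7) + 4(7) = 14 + 28 = 42°C
Mismatches (positions where the bases are not complementary): 2 (at positions 6, 9)
Effective Tm = 42 − 2×6 = 42 − 12 = 30°C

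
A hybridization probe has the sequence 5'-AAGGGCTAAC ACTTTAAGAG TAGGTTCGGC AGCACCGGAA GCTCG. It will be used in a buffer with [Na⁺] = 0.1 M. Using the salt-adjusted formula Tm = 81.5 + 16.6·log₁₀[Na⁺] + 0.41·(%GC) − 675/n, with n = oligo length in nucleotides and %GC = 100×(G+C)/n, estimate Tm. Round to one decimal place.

71.8°C

Length n = 45. Counting bases: T=8, G=14, C=10, A=13
G+C = 24, so %GC = 24/45 × 100 = 53.333%
Salt term: 16.6 × (-1) = -16.6
GC term: 0.41 × 53.333 = 21.867; length term: −675/45 = −15
Tm = 81.5 + (-16.6) + 21.867 − 15 = 71.767 → 71.8°C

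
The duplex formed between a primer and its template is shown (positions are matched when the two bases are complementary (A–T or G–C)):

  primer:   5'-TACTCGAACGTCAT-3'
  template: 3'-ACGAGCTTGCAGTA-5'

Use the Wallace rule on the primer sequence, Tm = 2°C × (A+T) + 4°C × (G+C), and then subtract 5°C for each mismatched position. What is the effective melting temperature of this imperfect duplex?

Primer base counts: A=4, T=4, G=2, C=4 → A+T=8, G+C=6
Perfect-match Tm = 2(8) + 4(6) = 16 + 24 = 40°C
Mismatches (positions where the bases are not complementary): 1 (at position 2)
Effective Tm = 40 − 1×5 = 40 − 5 = 35°C

35°C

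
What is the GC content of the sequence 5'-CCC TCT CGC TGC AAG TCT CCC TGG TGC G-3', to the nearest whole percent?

68%

Scanning the sequence gives T=7, C=12, G=7, A=2.
G+C = 7 + 12 = 19 out of 28 bases
%GC = 19/28 × 100 = 67.86% ≈ 68%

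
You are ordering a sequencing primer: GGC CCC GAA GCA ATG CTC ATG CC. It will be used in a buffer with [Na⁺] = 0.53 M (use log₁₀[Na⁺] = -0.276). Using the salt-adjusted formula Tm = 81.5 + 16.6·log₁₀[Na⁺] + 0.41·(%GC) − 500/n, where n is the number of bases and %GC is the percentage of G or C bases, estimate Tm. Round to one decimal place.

81.9°C

Length n = 23. Counting bases: G=6, A=5, T=3, C=9
G+C = 15, so %GC = 15/23 × 100 = 65.217%
Salt term: 16.6 × (-0.276) = -4.582
GC term: 0.41 × 65.217 = 26.739; length term: −500/23 = −21.739
Tm = 81.5 + (-4.582) + 26.739 − 21.739 = 81.918 → 81.9°C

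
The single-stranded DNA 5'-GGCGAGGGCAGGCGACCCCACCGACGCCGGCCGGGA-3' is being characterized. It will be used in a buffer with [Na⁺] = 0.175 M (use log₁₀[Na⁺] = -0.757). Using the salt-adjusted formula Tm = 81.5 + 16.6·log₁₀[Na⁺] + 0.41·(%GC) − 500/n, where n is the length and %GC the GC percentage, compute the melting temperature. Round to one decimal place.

Length n = 36. G=16, C=14, A=6, T=0
G+C = 30, so %GC = 30/36 × 100 = 83.333%
Salt term: 16.6 × (-0.757) = -12.566
GC term: 0.41 × 83.333 = 34.167; length term: −500/36 = −13.889
Tm = 81.5 + (-12.566) + 34.167 − 13.889 = 89.212 → 89.2°C

89.2°C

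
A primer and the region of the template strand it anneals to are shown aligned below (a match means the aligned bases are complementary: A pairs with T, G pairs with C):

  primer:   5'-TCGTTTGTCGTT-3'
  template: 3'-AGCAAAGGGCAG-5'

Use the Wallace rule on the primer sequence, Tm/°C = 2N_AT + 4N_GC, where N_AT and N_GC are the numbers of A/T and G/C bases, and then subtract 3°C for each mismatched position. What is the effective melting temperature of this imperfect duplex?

Primer base counts: A=0, T=7, G=3, C=2 → A+T=7, G+C=5
Perfect-match Tm = 2(7) + 4(5) = 14 + 20 = 34°C
Mismatches (positions where the bases are not complementary): 3 (at positions 7, 8, 12)
Effective Tm = 34 − 3×3 = 34 − 9 = 25°C

25°C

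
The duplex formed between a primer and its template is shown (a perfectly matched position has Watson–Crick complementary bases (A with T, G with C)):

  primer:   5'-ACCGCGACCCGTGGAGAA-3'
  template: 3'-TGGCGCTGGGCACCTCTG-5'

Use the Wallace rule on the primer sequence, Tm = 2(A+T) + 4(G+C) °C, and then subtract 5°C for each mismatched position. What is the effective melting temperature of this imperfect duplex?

55°C

Primer base counts: A=5, T=1, G=6, C=6 → A+T=6, G+C=12
Perfect-match Tm = 2(6) + 4(12) = 12 + 48 = 60°C
Mismatches (positions where the bases are not complementary): 1 (at position 18)
Effective Tm = 60 − 1×5 = 60 − 5 = 55°C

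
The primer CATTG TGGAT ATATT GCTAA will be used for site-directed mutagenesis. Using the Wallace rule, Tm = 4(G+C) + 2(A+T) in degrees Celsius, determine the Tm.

G=4, C=2, T=8, A=6
A+T = 14, G+C = 6
Tm = 2×14 + 4×6 = 52°C

52°C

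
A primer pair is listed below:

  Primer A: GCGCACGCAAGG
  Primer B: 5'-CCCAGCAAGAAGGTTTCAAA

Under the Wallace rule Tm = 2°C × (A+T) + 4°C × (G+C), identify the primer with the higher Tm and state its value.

Primer A: A+T=3, G+C=9 → Tm = 2(3)+4(9) = 42°C
Primer B: A+T=11, G+C=9 → Tm = 2(11)+4(9) = 58°C
42°C vs 58°C → primer B is higher.

Primer B, 58°C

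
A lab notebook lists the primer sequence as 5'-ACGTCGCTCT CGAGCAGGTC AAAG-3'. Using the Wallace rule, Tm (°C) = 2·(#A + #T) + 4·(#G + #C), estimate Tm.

76°C

Base counts: C=7, A=6, T=4, G=7
A+T = 10, G+C = 14
Tm = 4·14 + 2·10 = 56 + 20 = 76°C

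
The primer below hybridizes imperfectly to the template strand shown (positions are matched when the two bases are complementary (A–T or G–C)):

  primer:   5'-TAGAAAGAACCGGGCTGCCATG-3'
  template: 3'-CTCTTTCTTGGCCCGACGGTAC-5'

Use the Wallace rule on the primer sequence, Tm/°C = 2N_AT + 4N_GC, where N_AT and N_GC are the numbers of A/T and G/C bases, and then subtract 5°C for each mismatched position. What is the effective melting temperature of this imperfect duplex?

Primer base counts: A=7, T=3, G=7, C=5 → A+T=10, G+C=12
Perfect-match Tm = 2(10) + 4(12) = 20 + 48 = 68°C
Mismatches (positions where the bases are not complementary): 1 (at position 1)
Effective Tm = 68 − 1×5 = 68 − 5 = 63°C

63°C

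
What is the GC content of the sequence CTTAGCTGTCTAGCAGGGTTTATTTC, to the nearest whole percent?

42%

Scanning the sequence gives T=11, A=4, C=5, G=6.
G+C = 6 + 5 = 11 out of 26 bases
%GC = 11/26 × 100 = 42.31% ≈ 42%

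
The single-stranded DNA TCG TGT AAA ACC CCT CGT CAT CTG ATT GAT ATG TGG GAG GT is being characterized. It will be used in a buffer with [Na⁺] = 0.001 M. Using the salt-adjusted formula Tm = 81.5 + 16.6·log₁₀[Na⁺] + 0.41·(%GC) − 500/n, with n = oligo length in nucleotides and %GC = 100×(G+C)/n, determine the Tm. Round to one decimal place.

38.5°C

Length n = 41. Counting bases: A=9, G=11, C=8, T=13
G+C = 19, so %GC = 19/41 × 100 = 46.341%
Salt term: 16.6 × (-3) = -49.8
GC term: 0.41 × 46.341 = 19; length term: −500/41 = −12.195
Tm = 81.5 + (-49.8) + 19 − 12.195 = 38.505 → 38.5°C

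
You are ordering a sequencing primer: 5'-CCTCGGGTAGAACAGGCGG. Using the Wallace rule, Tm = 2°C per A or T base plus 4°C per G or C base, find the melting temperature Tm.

64°C

Counting bases: A=4, C=5, T=2, G=8
AT pairs contribute 6, GC pairs contribute 13.
Tm = 2×6 + 4×13 = 64°C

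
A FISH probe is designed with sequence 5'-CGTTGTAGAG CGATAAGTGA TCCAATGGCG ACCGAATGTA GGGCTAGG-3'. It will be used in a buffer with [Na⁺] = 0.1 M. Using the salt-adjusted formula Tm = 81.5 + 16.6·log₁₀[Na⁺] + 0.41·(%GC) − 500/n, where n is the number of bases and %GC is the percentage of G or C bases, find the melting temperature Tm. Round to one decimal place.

Length n = 48. A=13, C=8, G=17, T=10
G+C = 25, so %GC = 25/48 × 100 = 52.083%
Salt term: 16.6 × (-1) = -16.6
GC term: 0.41 × 52.083 = 21.354; length term: −500/48 = −10.417
Tm = 81.5 + (-16.6) + 21.354 − 10.417 = 75.837 → 75.8°C

75.8°C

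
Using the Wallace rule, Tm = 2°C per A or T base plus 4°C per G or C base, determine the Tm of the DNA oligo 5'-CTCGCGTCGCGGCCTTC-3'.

Scanning the sequence gives G=5, T=4, C=8, A=0.
So N_AT = 4 and N_GC = 13.
Tm = 2×4 + 4×13 = 60°C

60°C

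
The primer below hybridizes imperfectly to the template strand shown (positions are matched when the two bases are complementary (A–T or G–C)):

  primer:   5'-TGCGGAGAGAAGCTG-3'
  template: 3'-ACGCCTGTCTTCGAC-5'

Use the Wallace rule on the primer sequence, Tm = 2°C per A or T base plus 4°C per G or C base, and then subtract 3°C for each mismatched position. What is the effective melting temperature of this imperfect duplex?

45°C

Primer base counts: A=4, T=2, G=7, C=2 → A+T=6, G+C=9
Perfect-match Tm = 2(6) + 4(9) = 12 + 36 = 48°C
Mismatches (positions where the bases are not complementary): 1 (at position 7)
Effective Tm = 48 − 1×3 = 48 − 3 = 45°C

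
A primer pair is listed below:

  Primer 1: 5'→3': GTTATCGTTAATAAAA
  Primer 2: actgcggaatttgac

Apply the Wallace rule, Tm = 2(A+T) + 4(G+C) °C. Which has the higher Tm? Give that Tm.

Primer 1: A+T=13, G+C=3 → Tm = 2(13)+4(3) = 38°C
Primer 2: A+T=8, G+C=7 → Tm = 2(8)+4(7) = 44°C
38°C vs 44°C → primer 2 is higher.

Primer 2, 44°C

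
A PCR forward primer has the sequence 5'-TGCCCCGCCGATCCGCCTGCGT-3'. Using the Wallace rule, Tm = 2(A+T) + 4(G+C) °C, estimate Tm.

78°C

Scanning the sequence gives G=6, A=1, C=11, T=4.
A+T = 5, G+C = 17
Tm = 4·17 + 2·5 = 68 + 10 = 78°C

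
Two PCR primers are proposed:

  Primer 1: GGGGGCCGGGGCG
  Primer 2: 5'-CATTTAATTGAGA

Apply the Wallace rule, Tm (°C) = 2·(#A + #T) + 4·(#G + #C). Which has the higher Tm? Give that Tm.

Primer 1, 52°C

Primer 1: A+T=0, G+C=13 → Tm = 2(0)+4(13) = 52°C
Primer 2: A+T=10, G+C=3 → Tm = 2(10)+4(3) = 32°C
52°C vs 32°C → primer 1 is higher.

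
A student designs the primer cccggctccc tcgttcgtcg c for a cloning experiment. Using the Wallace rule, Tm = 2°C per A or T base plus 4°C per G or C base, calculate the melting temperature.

74°C

Scanning the sequence gives G=5, A=0, T=5, C=11.
A+T = 5, G+C = 16
Tm = 2×5 + 4×16 = 74°C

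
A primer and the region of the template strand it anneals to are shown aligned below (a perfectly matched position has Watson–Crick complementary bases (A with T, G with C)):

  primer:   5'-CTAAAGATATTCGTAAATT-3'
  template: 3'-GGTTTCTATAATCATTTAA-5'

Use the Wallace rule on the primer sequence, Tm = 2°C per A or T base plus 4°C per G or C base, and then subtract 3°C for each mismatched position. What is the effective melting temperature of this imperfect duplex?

Primer base counts: A=8, T=7, G=2, C=2 → A+T=15, G+C=4
Perfect-match Tm = 2(15) + 4(4) = 30 + 16 = 46°C
Mismatches (positions where the bases are not complementary): 2 (at positions 2, 12)
Effective Tm = 46 − 2×3 = 46 − 6 = 40°C

40°C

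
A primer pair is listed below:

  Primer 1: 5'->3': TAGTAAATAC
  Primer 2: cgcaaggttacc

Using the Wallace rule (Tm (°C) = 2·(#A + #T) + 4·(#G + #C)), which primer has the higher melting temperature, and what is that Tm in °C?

Primer 2, 38°C

Primer 1: A+T=8, G+C=2 → Tm = 2(8)+4(2) = 24°C
Primer 2: A+T=5, G+C=7 → Tm = 2(5)+4(7) = 38°C
24°C vs 38°C → primer 2 is higher.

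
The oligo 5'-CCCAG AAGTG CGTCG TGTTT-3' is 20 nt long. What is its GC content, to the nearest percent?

55%

Counting bases: T=6, A=3, G=6, C=5
G+C = 6 + 5 = 11 out of 20 bases
%GC = 11/20 × 100 = 55% ≈ 55%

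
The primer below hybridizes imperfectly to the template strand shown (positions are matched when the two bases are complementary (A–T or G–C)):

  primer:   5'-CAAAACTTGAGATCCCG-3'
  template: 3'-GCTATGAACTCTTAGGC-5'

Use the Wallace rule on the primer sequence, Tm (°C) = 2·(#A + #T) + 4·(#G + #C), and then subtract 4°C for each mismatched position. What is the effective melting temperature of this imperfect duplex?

34°C

Primer base counts: A=6, T=3, G=3, C=5 → A+T=9, G+C=8
Perfect-match Tm = 2(9) + 4(8) = 18 + 32 = 50°C
Mismatches (positions where the bases are not complementary): 4 (at positions 2, 4, 13, 14)
Effective Tm = 50 − 4×4 = 50 − 16 = 34°C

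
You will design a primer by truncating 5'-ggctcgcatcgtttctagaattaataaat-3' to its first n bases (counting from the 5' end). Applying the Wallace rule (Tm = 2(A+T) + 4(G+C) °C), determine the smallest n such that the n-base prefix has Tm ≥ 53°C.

n = 18

First 17 bases: GGCTCGCATCGTTTCTA → Tm = 52°C (< 53°C)
First 18 bases: GGCTCGCATCGTTTCTAG → Tm = 56°C (≥ 53°C)
Each additional base adds 2°C (A/T) or 4°C (G/C), so Tm is non-decreasing in n; n = 18 is the first length to reach 53°C.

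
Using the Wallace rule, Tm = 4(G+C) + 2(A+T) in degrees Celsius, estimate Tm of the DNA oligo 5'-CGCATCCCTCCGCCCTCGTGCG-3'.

Base counts: C=12, T=4, G=5, A=1
A+T = 5, G+C = 17
Tm = 2(5) + 4(17) = 10 + 68 = 78°C

78°C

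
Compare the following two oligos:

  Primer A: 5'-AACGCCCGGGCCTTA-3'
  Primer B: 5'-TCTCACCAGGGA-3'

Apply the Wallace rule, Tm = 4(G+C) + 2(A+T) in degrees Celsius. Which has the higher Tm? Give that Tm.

Primer A, 50°C

Primer A: A+T=5, G+C=10 → Tm = 2(5)+4(10) = 50°C
Primer B: A+T=5, G+C=7 → Tm = 2(5)+4(7) = 38°C
50°C vs 38°C → primer A is higher.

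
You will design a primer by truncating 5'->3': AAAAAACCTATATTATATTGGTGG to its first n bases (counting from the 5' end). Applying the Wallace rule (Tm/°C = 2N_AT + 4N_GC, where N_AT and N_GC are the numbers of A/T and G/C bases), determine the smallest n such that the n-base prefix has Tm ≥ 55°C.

First 22 bases: AAAAAACCTATATTATATTGGT → Tm = 52°C (< 55°C)
First 23 bases: AAAAAACCTATATTATATTGGTG → Tm = 56°C (≥ 55°C)
Since every base adds ≥2°C, Tm only increases with n, so the threshold is first crossed at n = 23.

n = 23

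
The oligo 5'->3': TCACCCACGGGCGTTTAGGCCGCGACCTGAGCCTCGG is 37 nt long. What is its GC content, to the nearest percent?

70%

Counting bases: G=12, T=6, C=14, A=5
G+C = 12 + 14 = 26 out of 37 bases
%GC = 26/37 × 100 = 70.27% ≈ 70%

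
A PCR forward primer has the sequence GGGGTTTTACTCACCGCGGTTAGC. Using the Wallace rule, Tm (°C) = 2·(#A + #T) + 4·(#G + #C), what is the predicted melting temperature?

76°C

T=7, G=8, C=6, A=3
A+T = 10, G+C = 14
Tm = 2×10 + 4×14 = 76°C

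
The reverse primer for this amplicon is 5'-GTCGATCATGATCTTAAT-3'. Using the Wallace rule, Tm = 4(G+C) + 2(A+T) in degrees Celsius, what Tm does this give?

C=3, T=7, G=3, A=5
AT pairs contribute 12, GC pairs contribute 6.
Tm = 2×12 + 4×6 = 48°C

48°C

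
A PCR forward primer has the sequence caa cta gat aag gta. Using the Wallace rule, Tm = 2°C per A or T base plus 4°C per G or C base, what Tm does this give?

T=3, G=3, A=7, C=2
So N_AT = 10 and N_GC = 5.
Tm = 2(10) + 4(5) = 20 + 20 = 40°C

40°C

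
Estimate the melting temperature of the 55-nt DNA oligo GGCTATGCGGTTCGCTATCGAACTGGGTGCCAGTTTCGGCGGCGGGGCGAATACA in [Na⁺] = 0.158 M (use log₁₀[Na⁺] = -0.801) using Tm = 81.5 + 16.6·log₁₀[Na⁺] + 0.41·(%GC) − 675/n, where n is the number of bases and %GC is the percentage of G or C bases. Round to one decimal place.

81.3°C

Length n = 55. A=9, G=21, C=13, T=12
G+C = 34, so %GC = 34/55 × 100 = 61.818%
Salt term: 16.6 × (-0.801) = -13.297
GC term: 0.41 × 61.818 = 25.345; length term: −675/55 = −12.273
Tm = 81.5 + (-13.297) + 25.345 − 12.273 = 81.275 → 81.3°C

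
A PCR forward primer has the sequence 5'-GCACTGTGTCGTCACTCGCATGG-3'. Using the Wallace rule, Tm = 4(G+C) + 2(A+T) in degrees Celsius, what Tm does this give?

74°C

Scanning the sequence gives C=7, A=3, T=6, G=7.
So N_AT = 9 and N_GC = 14.
Tm = 2(9) + 4(14) = 18 + 56 = 74°C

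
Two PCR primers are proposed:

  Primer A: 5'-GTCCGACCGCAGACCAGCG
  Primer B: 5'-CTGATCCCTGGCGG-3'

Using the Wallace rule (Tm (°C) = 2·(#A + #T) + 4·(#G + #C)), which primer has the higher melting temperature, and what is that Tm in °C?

Primer A: A+T=5, G+C=14 → Tm = 2(5)+4(14) = 66°C
Primer B: A+T=4, G+C=10 → Tm = 2(4)+4(10) = 48°C
66°C vs 48°C → primer A is higher.

Primer A, 66°C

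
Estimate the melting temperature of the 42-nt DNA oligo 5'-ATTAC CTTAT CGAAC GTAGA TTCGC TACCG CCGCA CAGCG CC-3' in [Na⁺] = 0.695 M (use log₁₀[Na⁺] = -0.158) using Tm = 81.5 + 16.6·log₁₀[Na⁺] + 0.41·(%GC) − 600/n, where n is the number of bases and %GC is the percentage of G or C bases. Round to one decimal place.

87.0°C

Length n = 42. Scanning the sequence gives A=10, C=15, G=8, T=9.
G+C = 23, so %GC = 23/42 × 100 = 54.762%
Salt term: 16.6 × (-0.158) = -2.623
GC term: 0.41 × 54.762 = 22.452; length term: −600/42 = −14.286
Tm = 81.5 + (-2.623) + 22.452 − 14.286 = 87.043 → 87.0°C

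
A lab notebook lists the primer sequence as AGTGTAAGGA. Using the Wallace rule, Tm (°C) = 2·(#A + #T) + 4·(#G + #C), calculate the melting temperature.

28°C

Scanning the sequence gives A=4, G=4, C=0, T=2.
A+T = 6, G+C = 4
Tm = 4·4 + 2·6 = 16 + 12 = 28°C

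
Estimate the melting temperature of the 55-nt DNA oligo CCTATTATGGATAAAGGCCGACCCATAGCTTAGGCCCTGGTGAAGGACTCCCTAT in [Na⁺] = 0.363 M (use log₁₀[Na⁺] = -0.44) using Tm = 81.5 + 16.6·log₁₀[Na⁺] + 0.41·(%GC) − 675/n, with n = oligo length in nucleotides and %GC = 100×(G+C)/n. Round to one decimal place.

82.8°C

Length n = 55. A=14, C=15, G=13, T=13
G+C = 28, so %GC = 28/55 × 100 = 50.909%
Salt term: 16.6 × (-0.44) = -7.304
GC term: 0.41 × 50.909 = 20.873; length term: −675/55 = −12.273
Tm = 81.5 + (-7.304) + 20.873 − 12.273 = 82.796 → 82.8°C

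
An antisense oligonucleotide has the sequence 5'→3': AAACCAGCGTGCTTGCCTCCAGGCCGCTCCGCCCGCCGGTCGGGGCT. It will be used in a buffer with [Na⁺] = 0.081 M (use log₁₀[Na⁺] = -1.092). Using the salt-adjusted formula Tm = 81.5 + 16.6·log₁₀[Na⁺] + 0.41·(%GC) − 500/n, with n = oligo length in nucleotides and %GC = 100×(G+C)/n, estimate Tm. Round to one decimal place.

Length n = 47. Scanning the sequence gives A=5, C=20, G=15, T=7.
G+C = 35, so %GC = 35/47 × 100 = 74.468%
Salt term: 16.6 × (-1.092) = -18.127
GC term: 0.41 × 74.468 = 30.532; length term: −500/47 = −10.638
Tm = 81.5 + (-18.127) + 30.532 − 10.638 = 83.267 → 83.3°C

83.3°C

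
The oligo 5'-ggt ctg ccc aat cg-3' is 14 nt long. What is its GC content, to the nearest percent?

64%

Counting bases: G=4, A=2, T=3, C=5
G+C = 4 + 5 = 9 out of 14 bases
%GC = 9/14 × 100 = 64.29% ≈ 64%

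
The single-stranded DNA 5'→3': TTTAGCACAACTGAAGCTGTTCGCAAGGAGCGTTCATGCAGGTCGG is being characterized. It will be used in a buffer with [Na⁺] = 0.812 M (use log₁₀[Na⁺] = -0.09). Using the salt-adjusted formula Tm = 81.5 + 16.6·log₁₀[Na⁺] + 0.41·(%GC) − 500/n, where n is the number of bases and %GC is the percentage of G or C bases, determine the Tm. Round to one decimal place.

Length n = 46. Scanning the sequence gives T=11, G=14, A=11, C=10.
G+C = 24, so %GC = 24/46 × 100 = 52.174%
Salt term: 16.6 × (-0.09) = -1.494
GC term: 0.41 × 52.174 = 21.391; length term: −500/46 = −10.87
Tm = 81.5 + (-1.494) + 21.391 − 10.87 = 90.527 → 90.5°C

90.5°C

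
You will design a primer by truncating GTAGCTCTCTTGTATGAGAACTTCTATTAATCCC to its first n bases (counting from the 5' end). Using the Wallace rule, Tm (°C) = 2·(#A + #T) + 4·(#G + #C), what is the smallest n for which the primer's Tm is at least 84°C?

n = 32

First 31 bases: GTAGCTCTCTTGTATGAGAACTTCTATTAAT → Tm = 82°C (< 84°C)
First 32 bases: GTAGCTCTCTTGTATGAGAACTTCTATTAATC → Tm = 86°C (≥ 84°C)
Each additional base adds 2°C (A/T) or 4°C (G/C), so Tm is non-decreasing in n; n = 32 is the first length to reach 84°C.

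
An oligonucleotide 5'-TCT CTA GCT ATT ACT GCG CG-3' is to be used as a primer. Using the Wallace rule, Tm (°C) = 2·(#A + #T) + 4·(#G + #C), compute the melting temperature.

60°C

Counting bases: G=4, C=6, A=3, T=7
So N_AT = 10 and N_GC = 10.
Tm = 4·10 + 2·10 = 40 + 20 = 60°C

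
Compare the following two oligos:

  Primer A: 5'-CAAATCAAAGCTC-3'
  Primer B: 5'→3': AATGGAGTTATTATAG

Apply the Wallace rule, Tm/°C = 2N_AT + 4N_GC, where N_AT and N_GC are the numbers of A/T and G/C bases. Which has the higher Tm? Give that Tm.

Primer B, 40°C

Primer A: A+T=8, G+C=5 → Tm = 2(8)+4(5) = 36°C
Primer B: A+T=12, G+C=4 → Tm = 2(12)+4(4) = 40°C
36°C vs 40°C → primer B is higher.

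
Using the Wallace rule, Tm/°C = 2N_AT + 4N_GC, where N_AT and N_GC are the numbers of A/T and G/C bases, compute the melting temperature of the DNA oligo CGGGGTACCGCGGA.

50°C

Base counts: C=4, A=2, G=7, T=1
A+T = 3, G+C = 11
Tm = 2×3 + 4×11 = 50°C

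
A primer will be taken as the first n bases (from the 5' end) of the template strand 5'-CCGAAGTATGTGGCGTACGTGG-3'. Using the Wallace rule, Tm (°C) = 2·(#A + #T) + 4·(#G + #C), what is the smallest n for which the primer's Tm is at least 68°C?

First 21 bases: CCGAAGTATGTGGCGTACGTG → Tm = 66°C (< 68°C)
First 22 bases: CCGAAGTATGTGGCGTACGTGG → Tm = 70°C (≥ 68°C)
Each additional base adds 2°C (A/T) or 4°C (G/C), so Tm is non-decreasing in n; n = 22 is the first length to reach 68°C.

n = 22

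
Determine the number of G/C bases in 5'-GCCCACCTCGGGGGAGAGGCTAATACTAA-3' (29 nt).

Scanning the sequence gives C=8, T=4, G=9, A=8.
Total G or C: 9 + 8 = 17

17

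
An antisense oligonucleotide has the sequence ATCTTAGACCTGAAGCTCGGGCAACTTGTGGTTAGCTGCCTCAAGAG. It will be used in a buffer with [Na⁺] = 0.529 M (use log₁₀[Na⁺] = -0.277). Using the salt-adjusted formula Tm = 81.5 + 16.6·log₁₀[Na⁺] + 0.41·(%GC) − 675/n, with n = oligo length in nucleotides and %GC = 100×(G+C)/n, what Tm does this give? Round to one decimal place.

Length n = 47. Counting bases: A=11, C=11, T=12, G=13
G+C = 24, so %GC = 24/47 × 100 = 51.064%
Salt term: 16.6 × (-0.277) = -4.598
GC term: 0.41 × 51.064 = 20.936; length term: −675/47 = −14.362
Tm = 81.5 + (-4.598) + 20.936 − 14.362 = 83.476 → 83.5°C

83.5°C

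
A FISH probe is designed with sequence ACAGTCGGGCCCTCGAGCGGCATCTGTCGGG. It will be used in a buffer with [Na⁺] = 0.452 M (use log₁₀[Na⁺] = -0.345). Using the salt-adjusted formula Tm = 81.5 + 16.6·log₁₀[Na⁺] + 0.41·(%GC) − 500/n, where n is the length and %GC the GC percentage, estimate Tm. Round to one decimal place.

Length n = 31. Scanning the sequence gives G=12, C=10, T=5, A=4.
G+C = 22, so %GC = 22/31 × 100 = 70.968%
Salt term: 16.6 × (-0.345) = -5.727
GC term: 0.41 × 70.968 = 29.097; length term: −500/31 = −16.129
Tm = 81.5 + (-5.727) + 29.097 − 16.129 = 88.741 → 88.7°C

88.7°C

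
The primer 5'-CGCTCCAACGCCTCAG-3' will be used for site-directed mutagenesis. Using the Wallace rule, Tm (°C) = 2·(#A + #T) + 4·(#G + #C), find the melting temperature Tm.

54°C

Base counts: G=3, T=2, C=8, A=3
So N_AT = 5 and N_GC = 11.
Tm = 4·11 + 2·5 = 44 + 10 = 54°C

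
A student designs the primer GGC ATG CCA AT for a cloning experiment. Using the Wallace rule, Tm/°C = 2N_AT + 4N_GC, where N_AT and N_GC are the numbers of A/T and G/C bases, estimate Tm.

34°C

Base counts: T=2, G=3, A=3, C=3
A+T = 5, G+C = 6
Tm = 2×5 + 4×6 = 34°C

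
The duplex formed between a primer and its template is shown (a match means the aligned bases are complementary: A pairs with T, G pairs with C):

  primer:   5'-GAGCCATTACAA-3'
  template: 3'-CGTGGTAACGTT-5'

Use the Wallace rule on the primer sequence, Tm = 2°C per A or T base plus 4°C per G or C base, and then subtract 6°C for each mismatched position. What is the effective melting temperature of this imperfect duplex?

16°C

Primer base counts: A=5, T=2, G=2, C=3 → A+T=7, G+C=5
Perfect-match Tm = 2(7) + 4(5) = 14 + 20 = 34°C
Mismatches (positions where the bases are not complementary): 3 (at positions 2, 3, 9)
Effective Tm = 34 − 3×6 = 34 − 18 = 16°C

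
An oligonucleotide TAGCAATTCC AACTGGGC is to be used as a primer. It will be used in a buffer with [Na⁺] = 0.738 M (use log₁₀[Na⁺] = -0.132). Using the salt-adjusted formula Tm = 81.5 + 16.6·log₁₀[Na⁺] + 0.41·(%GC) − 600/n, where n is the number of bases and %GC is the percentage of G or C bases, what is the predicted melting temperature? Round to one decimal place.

66.5°C

Length n = 18. Base counts: G=4, T=4, A=5, C=5
G+C = 9, so %GC = 9/18 × 100 = 50%
Salt term: 16.6 × (-0.132) = -2.191
GC term: 0.41 × 50 = 20.5; length term: −600/18 = −33.333
Tm = 81.5 + (-2.191) + 20.5 − 33.333 = 66.476 → 66.5°C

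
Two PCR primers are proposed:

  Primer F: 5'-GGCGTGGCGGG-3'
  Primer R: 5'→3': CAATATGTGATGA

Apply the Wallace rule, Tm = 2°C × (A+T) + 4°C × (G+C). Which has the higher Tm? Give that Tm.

Primer F: A+T=1, G+C=10 → Tm = 2(1)+4(10) = 42°C
Primer R: A+T=9, G+C=4 → Tm = 2(9)+4(4) = 34°C
42°C vs 34°C → primer F is higher.

Primer F, 42°C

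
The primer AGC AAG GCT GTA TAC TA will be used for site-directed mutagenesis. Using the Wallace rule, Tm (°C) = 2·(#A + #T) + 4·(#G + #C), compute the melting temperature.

48°C

A=6, T=4, C=3, G=4
So N_AT = 10 and N_GC = 7.
Tm = 2×10 + 4×7 = 48°C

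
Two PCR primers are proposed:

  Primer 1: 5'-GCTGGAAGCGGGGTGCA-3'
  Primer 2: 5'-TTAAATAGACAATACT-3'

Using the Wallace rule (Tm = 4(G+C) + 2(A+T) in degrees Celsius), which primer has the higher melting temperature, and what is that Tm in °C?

Primer 1: A+T=5, G+C=12 → Tm = 2(5)+4(12) = 58°C
Primer 2: A+T=13, G+C=3 → Tm = 2(13)+4(3) = 38°C
58°C vs 38°C → primer 1 is higher.

Primer 1, 58°C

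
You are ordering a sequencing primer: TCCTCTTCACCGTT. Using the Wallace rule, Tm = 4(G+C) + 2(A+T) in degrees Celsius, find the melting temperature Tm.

42°C

C=6, T=6, A=1, G=1
AT pairs contribute 7, GC pairs contribute 7.
Tm = 2×7 + 4×7 = 42°C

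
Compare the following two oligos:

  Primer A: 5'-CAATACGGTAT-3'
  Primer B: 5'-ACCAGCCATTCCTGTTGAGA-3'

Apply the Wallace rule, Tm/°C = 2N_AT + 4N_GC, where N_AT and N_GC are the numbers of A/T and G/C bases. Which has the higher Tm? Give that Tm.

Primer A: A+T=7, G+C=4 → Tm = 2(7)+4(4) = 30°C
Primer B: A+T=10, G+C=10 → Tm = 2(10)+4(10) = 60°C
30°C vs 60°C → primer B is higher.

Primer B, 60°C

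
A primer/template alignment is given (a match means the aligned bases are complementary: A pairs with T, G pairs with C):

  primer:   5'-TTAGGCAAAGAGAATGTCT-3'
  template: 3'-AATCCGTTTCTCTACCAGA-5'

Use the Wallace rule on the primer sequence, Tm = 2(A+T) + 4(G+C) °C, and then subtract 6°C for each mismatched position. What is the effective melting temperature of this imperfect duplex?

40°C

Primer base counts: A=7, T=5, G=5, C=2 → A+T=12, G+C=7
Perfect-match Tm = 2(12) + 4(7) = 24 + 28 = 52°C
Mismatches (positions where the bases are not complementary): 2 (at positions 14, 15)
Effective Tm = 52 − 2×6 = 52 − 12 = 40°C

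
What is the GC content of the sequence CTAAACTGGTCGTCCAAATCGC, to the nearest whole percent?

50%

Scanning the sequence gives C=7, G=4, T=5, A=6.
G+C = 4 + 7 = 11 out of 22 bases
%GC = 11/22 × 100 = 50% ≈ 50%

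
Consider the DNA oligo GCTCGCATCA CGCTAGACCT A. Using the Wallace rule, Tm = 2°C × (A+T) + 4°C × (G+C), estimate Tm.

Counting bases: A=5, T=4, G=4, C=8
AT pairs contribute 9, GC pairs contribute 12.
Tm = 4·12 + 2·9 = 48 + 18 = 66°C

66°C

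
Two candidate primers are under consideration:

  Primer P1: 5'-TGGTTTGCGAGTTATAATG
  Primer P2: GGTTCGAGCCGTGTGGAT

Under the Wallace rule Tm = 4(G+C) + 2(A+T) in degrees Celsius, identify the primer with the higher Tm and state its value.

Primer P1: A+T=12, G+C=7 → Tm = 2(12)+4(7) = 52°C
Primer P2: A+T=7, G+C=11 → Tm = 2(7)+4(11) = 58°C
52°C vs 58°C → primer P2 is higher.

Primer P2, 58°C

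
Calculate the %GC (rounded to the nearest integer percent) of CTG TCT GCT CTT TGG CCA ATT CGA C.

52%

A=3, C=8, T=9, G=5
G+C = 5 + 8 = 13 out of 25 bases
%GC = 13/25 × 100 = 52% ≈ 52%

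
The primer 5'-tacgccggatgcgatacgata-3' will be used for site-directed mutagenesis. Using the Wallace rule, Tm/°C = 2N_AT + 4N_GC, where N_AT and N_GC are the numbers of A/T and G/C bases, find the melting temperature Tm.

64°C

Base counts: G=6, T=4, C=5, A=6
So N_AT = 10 and N_GC = 11.
Tm = 2×10 + 4×11 = 64°C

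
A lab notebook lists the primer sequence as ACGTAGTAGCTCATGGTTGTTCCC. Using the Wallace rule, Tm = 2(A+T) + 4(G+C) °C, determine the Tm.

72°C

Counting bases: T=8, C=6, A=4, G=6
AT pairs contribute 12, GC pairs contribute 12.
Tm = 2(12) + 4(12) = 24 + 48 = 72°C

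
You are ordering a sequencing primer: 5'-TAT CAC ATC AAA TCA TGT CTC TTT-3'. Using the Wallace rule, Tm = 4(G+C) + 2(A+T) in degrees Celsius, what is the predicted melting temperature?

62°C

Scanning the sequence gives A=7, C=6, T=10, G=1.
A+T = 17, G+C = 7
Tm = 2×17 + 4×7 = 62°C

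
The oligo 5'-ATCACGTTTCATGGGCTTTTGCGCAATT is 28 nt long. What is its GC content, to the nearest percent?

Counting bases: T=11, G=6, A=5, C=6
G+C = 6 + 6 = 12 out of 28 bases
%GC = 12/28 × 100 = 42.86% ≈ 43%

43%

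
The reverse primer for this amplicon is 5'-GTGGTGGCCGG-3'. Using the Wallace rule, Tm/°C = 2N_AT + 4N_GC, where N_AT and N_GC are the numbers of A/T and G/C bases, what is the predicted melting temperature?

Counting bases: G=7, C=2, A=0, T=2
So N_AT = 2 and N_GC = 9.
Tm = 2(2) + 4(9) = 4 + 36 = 40°C

40°C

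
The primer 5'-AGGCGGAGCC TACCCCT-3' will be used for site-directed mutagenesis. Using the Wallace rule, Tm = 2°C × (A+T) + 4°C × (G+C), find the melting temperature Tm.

58°C

Base counts: A=3, T=2, G=5, C=7
A+T = 5, G+C = 12
Tm = 4·12 + 2·5 = 48 + 10 = 58°C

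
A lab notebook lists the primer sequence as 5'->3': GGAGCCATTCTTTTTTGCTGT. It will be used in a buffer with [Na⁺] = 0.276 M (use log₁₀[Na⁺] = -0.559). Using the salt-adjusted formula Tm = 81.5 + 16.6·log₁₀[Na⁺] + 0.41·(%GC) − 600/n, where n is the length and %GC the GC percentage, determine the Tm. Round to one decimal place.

Length n = 21. C=4, A=2, T=10, G=5
G+C = 9, so %GC = 9/21 × 100 = 42.857%
Salt term: 16.6 × (-0.559) = -9.279
GC term: 0.41 × 42.857 = 17.571; length term: −600/21 = −28.571
Tm = 81.5 + (-9.279) + 17.571 − 28.571 = 61.221 → 61.2°C

61.2°C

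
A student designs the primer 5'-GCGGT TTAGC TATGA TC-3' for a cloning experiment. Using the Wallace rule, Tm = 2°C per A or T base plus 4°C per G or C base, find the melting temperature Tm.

50°C

Base counts: A=3, T=6, C=3, G=5
AT pairs contribute 9, GC pairs contribute 8.
Tm = 4·8 + 2·9 = 32 + 18 = 50°C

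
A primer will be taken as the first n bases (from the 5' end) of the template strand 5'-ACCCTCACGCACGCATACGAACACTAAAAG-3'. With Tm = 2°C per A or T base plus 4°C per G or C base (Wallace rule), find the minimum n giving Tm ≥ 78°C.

First 24 bases: ACCCTCACGCACGCATACGAACAC → Tm = 76°C (< 78°C)
First 25 bases: ACCCTCACGCACGCATACGAACACT → Tm = 78°C (≥ 78°C)
Each additional base adds 2°C (A/T) or 4°C (G/C), so Tm is non-decreasing in n; n = 25 is the first length to reach 78°C.

n = 25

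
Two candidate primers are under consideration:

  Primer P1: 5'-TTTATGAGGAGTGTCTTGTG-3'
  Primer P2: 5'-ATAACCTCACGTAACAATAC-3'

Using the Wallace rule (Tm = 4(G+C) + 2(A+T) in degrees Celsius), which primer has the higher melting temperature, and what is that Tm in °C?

Primer P1: A+T=12, G+C=8 → Tm = 2(12)+4(8) = 56°C
Primer P2: A+T=13, G+C=7 → Tm = 2(13)+4(7) = 54°C
56°C vs 54°C → primer P1 is higher.

Primer P1, 56°C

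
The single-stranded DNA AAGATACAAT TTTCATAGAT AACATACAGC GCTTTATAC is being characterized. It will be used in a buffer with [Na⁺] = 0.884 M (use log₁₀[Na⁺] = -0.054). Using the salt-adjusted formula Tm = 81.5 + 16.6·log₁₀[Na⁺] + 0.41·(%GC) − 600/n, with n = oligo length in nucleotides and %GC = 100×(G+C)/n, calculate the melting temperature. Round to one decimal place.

Length n = 39. Counting bases: G=4, T=12, C=7, A=16
G+C = 11, so %GC = 11/39 × 100 = 28.205%
Salt term: 16.6 × (-0.054) = -0.896
GC term: 0.41 × 28.205 = 11.564; length term: −600/39 = −15.385
Tm = 81.5 + (-0.896) + 11.564 − 15.385 = 76.783 → 76.8°C

76.8°C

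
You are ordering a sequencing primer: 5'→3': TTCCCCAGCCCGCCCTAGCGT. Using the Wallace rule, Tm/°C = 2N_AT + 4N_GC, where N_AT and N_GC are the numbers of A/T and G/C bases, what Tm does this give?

72°C

Scanning the sequence gives G=4, A=2, T=4, C=11.
So N_AT = 6 and N_GC = 15.
Tm = 2×6 + 4×15 = 72°C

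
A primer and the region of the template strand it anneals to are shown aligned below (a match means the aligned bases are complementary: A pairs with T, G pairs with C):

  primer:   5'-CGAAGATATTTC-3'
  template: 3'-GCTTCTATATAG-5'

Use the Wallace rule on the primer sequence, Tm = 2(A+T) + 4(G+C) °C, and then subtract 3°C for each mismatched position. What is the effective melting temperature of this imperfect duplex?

29°C

Primer base counts: A=4, T=4, G=2, C=2 → A+T=8, G+C=4
Perfect-match Tm = 2(8) + 4(4) = 16 + 16 = 32°C
Mismatches (positions where the bases are not complementary): 1 (at position 10)
Effective Tm = 32 − 1×3 = 32 − 3 = 29°C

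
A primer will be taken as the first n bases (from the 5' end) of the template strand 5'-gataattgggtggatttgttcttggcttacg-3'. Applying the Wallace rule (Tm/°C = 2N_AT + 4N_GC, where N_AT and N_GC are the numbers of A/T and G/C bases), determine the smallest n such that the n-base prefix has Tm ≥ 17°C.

n = 8

First 7 bases: GATAATT → Tm = 16°C (< 17°C)
First 8 bases: GATAATTG → Tm = 20°C (≥ 17°C)
Each additional base adds 2°C (A/T) or 4°C (G/C), so Tm is non-decreasing in n; n = 8 is the first length to reach 17°C.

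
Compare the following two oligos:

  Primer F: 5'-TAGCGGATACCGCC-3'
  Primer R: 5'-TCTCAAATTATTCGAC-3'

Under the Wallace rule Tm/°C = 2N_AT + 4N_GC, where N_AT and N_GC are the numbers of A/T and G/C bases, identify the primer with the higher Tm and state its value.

Primer F: A+T=5, G+C=9 → Tm = 2(5)+4(9) = 46°C
Primer R: A+T=11, G+C=5 → Tm = 2(11)+4(5) = 42°C
46°C vs 42°C → primer F is higher.

Primer F, 46°C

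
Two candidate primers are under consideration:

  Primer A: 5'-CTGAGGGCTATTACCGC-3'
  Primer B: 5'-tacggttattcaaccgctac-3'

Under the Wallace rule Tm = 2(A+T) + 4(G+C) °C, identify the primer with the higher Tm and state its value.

Primer A: A+T=7, G+C=10 → Tm = 2(7)+4(10) = 54°C
Primer B: A+T=11, G+C=9 → Tm = 2(11)+4(9) = 58°C
54°C vs 58°C → primer B is higher.

Primer B, 58°C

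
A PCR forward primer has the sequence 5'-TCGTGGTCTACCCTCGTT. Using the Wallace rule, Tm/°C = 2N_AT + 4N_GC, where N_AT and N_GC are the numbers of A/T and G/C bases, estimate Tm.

56°C

Base counts: C=6, A=1, T=7, G=4
So N_AT = 8 and N_GC = 10.
Tm = 2×8 + 4×10 = 56°C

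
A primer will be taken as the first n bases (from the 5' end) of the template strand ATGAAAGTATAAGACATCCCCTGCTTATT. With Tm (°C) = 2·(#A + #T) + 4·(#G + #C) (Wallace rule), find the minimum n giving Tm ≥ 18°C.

First 6 bases: ATGAAA → Tm = 14°C (< 18°C)
First 7 bases: ATGAAAG → Tm = 18°C (≥ 18°C)
Since every base adds ≥2°C, Tm only increases with n, so the threshold is first crossed at n = 7.

n = 7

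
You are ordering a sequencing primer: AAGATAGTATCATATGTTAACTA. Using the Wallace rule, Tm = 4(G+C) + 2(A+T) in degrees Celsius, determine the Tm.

Counting bases: G=3, C=2, T=8, A=10
A+T = 18, G+C = 5
Tm = 4·5 + 2·18 = 20 + 36 = 56°C

56°C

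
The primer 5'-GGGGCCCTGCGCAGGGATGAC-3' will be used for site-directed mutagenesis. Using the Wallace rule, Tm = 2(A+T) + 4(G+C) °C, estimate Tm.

74°C

Counting bases: C=6, T=2, A=3, G=10
AT pairs contribute 5, GC pairs contribute 16.
Tm = 2(5) + 4(16) = 10 + 64 = 74°C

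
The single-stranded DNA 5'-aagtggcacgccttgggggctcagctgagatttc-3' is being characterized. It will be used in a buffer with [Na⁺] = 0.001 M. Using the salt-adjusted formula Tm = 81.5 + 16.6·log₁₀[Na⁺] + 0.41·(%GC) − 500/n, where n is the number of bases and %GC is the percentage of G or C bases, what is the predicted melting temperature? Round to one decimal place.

41.1°C

Length n = 34. Base counts: G=12, T=8, A=6, C=8
G+C = 20, so %GC = 20/34 × 100 = 58.824%
Salt term: 16.6 × (-3) = -49.8
GC term: 0.41 × 58.824 = 24.118; length term: −500/34 = −14.706
Tm = 81.5 + (-49.8) + 24.118 − 14.706 = 41.112 → 41.1°C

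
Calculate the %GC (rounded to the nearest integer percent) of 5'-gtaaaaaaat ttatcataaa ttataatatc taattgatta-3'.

10%

Base counts: A=20, C=2, T=16, G=2
G+C = 2 + 2 = 4 out of 40 bases
%GC = 4/40 × 100 = 10% ≈ 10%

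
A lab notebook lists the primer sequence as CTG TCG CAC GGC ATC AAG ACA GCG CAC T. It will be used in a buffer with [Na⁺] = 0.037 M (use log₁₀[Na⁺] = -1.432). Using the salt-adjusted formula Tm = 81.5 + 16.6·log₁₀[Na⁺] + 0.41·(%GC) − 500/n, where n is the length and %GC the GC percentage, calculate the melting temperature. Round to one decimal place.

Length n = 28. Counting bases: T=4, G=7, C=10, A=7
G+C = 17, so %GC = 17/28 × 100 = 60.714%
Salt term: 16.6 × (-1.432) = -23.771
GC term: 0.41 × 60.714 = 24.893; length term: −500/28 = −17.857
Tm = 81.5 + (-23.771) + 24.893 − 17.857 = 64.765 → 64.8°C

64.8°C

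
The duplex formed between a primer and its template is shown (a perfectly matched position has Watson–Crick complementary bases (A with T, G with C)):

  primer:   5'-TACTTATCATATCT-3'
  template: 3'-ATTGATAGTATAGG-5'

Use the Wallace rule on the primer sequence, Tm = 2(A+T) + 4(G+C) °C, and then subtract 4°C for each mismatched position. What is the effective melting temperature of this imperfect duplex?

Primer base counts: A=4, T=7, G=0, C=3 → A+T=11, G+C=3
Perfect-match Tm = 2(11) + 4(3) = 22 + 12 = 34°C
Mismatches (positions where the bases are not complementary): 3 (at positions 3, 4, 14)
Effective Tm = 34 − 3×4 = 34 − 12 = 22°C

22°C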